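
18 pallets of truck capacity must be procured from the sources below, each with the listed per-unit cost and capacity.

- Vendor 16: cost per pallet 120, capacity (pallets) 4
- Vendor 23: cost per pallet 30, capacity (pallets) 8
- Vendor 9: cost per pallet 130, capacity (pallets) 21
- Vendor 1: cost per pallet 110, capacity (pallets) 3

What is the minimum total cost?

1440

Cheapest first:
Vendor 23 at 30: take all 8 pallets → 10 still needed.
Vendor 1 (110): use full 3 → 7 pallets to go.
Vendor 16 (120): use full 4 → 3 pallets to go.
Take 3 from Vendor 9 at 130 to finish.
Cost = 8×30 + 3×110 + 4×120 + 3×130 = 1440.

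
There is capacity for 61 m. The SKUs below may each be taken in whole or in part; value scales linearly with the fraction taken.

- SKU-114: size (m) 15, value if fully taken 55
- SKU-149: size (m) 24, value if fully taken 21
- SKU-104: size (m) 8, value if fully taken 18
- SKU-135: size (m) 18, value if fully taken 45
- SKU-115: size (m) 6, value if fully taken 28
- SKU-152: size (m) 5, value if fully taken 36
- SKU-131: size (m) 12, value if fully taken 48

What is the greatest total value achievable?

Best value per unit of size first: SKU-152 36/5≈7.2, SKU-115 28/6≈4.67, SKU-131 48/12≈4, SKU-114 55/15≈3.67, SKU-135 45/18≈2.5, SKU-104 18/8≈2.25, SKU-149 21/24≈0.875.
SKU-152: take in full, 5 m for value 36 — 56 left.
Take all of SKU-115 (6 m, value 28) — 50 m left.
SKU-131: take in full, 12 m for value 48 — 38 left.
All 15 m of SKU-114 fit (value 55) — 23 remain.
All 18 m of SKU-135 fit (value 45) — 5 remain.
Only 5 m remain; take 5/8 of SKU-104 for value 18×5/8 = 11.25.
Total value = 223.25.

223.25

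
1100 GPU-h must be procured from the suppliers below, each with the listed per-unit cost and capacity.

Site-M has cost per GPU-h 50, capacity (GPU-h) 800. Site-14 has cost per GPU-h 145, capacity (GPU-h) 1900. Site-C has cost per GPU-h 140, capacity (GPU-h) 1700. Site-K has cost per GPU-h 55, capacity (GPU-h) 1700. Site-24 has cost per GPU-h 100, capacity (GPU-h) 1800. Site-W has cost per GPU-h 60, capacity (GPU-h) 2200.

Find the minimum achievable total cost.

56500

Use suppliers in increasing cost order.
Site-M (50): use full 800 → 300 GPU-h to go.
Site-K at 55: take 300 of its 1700 → requirement met.
Site-W, Site-24, Site-C, Site-14: unused.
Cost = 800×50 + 300×55 = 56500.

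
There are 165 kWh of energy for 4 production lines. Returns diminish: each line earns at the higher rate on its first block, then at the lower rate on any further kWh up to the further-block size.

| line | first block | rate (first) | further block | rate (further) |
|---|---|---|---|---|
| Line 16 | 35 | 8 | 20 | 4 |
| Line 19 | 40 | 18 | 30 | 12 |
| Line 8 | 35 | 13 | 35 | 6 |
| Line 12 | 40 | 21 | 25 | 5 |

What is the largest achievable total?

Treat each block as its own option and order by rate: Line 12/first 21 > Line 19/first 18 > Line 8/first 13 > Line 19/second 12 > Line 16/first 8 > Line 8/second 6 > Line 12/second 5 > Line 16/second 4.
Line 12 first at 21: fill all 40 → 125 left.
Fill Line 19 first block (40 at 18) → 85 left.
Line 8 first at 13: fill all 35 → 50 left.
Fill Line 19 second block (30 at 12) → 20 left.
20 remain; put them into Line 16 first at 8.
Total = 21×40 + 18×40 + 13×35 + 12×30 + 8×20 = 2535.

2535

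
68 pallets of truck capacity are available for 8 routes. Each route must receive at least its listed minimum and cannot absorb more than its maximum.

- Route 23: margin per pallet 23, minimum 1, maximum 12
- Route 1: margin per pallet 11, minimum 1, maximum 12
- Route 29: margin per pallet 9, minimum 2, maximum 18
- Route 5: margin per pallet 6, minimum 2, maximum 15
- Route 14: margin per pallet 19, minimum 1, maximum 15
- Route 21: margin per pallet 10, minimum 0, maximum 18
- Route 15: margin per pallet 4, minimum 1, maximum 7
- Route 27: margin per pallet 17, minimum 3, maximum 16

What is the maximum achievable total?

Meeting every minimum uses 1+1+2+2+1+0+1+3 = 11 pallets, leaving 57.
Rank by margin per pallet: Route 23 23 > Route 14 19 > Route 27 17 > Route 1 11 > Route 21 10 > Route 29 9 > Route 5 6 > Route 15 4.
Route 23: +11 to 12 (cap) → 46 left.
Give Route 14 14 more to hit its cap of 15 → 32 left.
Route 27: +13 to 16 (cap) → 19 left.
Route 1: +11 to 12 (cap) → 8 left.
Route 21: +8 (room for 18) → 8. Pool exhausted.
Total = 23×12 + 11×12 + 9×2 + 6×2 + 19×15 + 10×8 + 4×1 + 17×16 = 1079.

1079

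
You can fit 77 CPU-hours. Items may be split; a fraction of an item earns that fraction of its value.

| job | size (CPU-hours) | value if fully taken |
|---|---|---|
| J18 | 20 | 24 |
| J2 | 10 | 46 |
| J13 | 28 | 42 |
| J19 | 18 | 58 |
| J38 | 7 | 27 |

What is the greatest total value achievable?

189.8

Rank by value-to-size ratio: J2 46/10≈4.6, J38 27/7≈3.86, J19 58/18≈3.22, J13 42/28≈1.5, J18 24/20≈1.2.
All 10 CPU-hours of J2 fit (value 46) — 67 remain.
Take all of J38 (7 CPU-hours, value 27) — 60 CPU-hours left.
All 18 CPU-hours of J19 fit (value 58) — 42 remain.
J13: take in full, 28 CPU-hours for value 42 — 14 left.
Fill the last 14 CPU-hours with part of J18: 14/20 of it earns 16.8.
Total value = 189.8.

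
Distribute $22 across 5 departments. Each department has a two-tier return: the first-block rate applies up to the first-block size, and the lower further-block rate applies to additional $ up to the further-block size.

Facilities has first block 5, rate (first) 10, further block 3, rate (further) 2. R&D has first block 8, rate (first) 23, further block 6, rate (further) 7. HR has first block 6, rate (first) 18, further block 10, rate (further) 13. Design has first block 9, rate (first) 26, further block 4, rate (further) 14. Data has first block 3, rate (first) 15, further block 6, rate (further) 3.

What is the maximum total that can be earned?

Order all 10 blocks by rate: Design/tier1 26 > R&D/tier1 23 > HR/tier1 18 > Data/tier1 15 > Design/tier2 14 > HR/tier2 13 > Facilities/tier1 10 > R&D/tier2 7 > Data/tier2 3 > Facilities/tier2 2.
Fill Design tier1 block (9 at 26) → 13 left.
R&D/tier1 (23): +8 → 5 left.
HR tier1 at 18: only 5 left, fill 5.
Total = 26×9 + 23×8 + 18×5 = 508.

508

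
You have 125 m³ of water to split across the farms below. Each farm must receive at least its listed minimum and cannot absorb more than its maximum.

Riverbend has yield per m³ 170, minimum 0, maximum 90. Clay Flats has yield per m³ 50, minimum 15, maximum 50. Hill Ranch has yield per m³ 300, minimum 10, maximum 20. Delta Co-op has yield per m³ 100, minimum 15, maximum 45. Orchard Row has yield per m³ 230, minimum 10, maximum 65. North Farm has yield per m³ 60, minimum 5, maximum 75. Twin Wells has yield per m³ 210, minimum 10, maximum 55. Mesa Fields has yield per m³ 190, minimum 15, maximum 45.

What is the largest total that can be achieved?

23850

Meeting every minimum uses 0+15+10+15+10+5+10+15 = 80 m³, leaving 45.
Rank by yield per m³: Hill Ranch 300 > Orchard Row 230 > Twin Wells 210 > Mesa Fields 190 > Riverbend 170 > Delta Co-op 100 > North Farm 60 > Clay Flats 50.
Hill Ranch: +10 to 20 (cap) → 35 left.
Orchard Row: +35 (room for 55) → 45. Pool exhausted.
Total = 50×15 + 300×20 + 100×15 + 230×45 + 60×5 + 210×10 + 190×15 = 23850.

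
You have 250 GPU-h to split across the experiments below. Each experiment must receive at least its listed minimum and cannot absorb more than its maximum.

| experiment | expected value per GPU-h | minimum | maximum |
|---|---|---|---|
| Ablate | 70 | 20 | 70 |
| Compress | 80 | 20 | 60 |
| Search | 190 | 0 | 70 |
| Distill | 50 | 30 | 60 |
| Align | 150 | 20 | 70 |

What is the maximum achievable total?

31500

Meeting every minimum uses 20+20+0+30+20 = 90 GPU-h, leaving 160.
Rank by expected value per GPU-h: Search 190 > Align 150 > Compress 80 > Ablate 70 > Distill 50.
Give Search 70 more to hit its cap of 70 → 90 left.
Align takes 50 more to reach its cap of 70 → 40 left.
Compress takes 40 more to reach its cap of 60 → 0 left.
Total = 70×20 + 80×60 + 190×70 + 50×30 + 150×70 = 31500.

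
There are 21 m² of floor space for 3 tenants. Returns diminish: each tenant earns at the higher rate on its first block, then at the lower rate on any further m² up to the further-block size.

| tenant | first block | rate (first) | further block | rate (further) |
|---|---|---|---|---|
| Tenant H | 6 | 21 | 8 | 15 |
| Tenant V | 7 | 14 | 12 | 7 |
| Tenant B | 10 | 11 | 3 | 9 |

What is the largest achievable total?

Rank every tier by rate: Tenant H/T1 21 > Tenant H/T2 15 > Tenant V/T1 14 > Tenant B/T1 11 > Tenant B/T2 9 > Tenant V/T2 7.
Fill Tenant H T1 block (6 at 21) ; 15 left.
Tenant H/T2 (15): +8 ; 7 left.
Fill Tenant V T1 block (7 at 14) ; 0 left.
Total = 21×6 + 15×8 + 14×7 = 344.

344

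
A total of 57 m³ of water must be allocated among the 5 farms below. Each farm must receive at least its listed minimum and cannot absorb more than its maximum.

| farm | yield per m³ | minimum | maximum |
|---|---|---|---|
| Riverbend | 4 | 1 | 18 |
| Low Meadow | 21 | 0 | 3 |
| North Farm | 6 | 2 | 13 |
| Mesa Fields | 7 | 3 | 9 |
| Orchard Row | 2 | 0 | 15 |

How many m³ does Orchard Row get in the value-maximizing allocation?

Meeting every minimum uses 1+0+2+3+0 = 6 m³, leaving 51.
Order the farms by yield per m³: Low Meadow 21 > Mesa Fields 7 > North Farm 6 > Riverbend 4 > Orchard Row 2.
Low Meadow takes 3 more to reach its cap of 3 → 48 left.
Mesa Fields takes 6 more to reach its cap of 9 → 42 left.
Give North Farm 11 more to hit its cap of 13 → 31 left.
Riverbend: +17 to 18 (cap) → 14 left.
Orchard Row has room for 15 more but only 14 remain, so it gets 14.

14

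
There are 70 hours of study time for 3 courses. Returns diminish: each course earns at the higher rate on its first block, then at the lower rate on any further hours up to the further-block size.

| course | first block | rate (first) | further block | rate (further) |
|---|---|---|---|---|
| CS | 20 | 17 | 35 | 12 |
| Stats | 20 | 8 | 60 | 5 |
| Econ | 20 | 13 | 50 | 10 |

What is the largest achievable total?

Order all 6 blocks by rate: CS/first 17 > Econ/first 13 > CS/second 12 > Econ/second 10 > Stats/first 8 > Stats/second 5.
Fill CS first block (20 at 17) — 50 left.
Econ/first (13): +20 — 30 left.
CS/second: +30 of 35 at 12; pool empty.
Total = 17×20 + 13×20 + 12×30 = 960.

960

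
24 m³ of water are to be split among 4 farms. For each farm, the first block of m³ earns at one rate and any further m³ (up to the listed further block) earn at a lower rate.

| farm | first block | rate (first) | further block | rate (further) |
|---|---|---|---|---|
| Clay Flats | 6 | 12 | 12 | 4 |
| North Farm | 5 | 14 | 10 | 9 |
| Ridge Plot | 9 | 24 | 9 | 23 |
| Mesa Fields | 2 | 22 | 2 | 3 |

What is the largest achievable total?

Rank every tier by rate: Ridge Plot/tier1 24 > Ridge Plot/tier2 23 > Mesa Fields/tier1 22 > North Farm/tier1 14 > Clay Flats/tier1 12 > North Farm/tier2 9 > Clay Flats/tier2 4 > Mesa Fields/tier2 3.
Ridge Plot/tier1 (24): +9 → 15 left.
Ridge Plot/tier2 (23): +9 → 6 left.
Mesa Fields tier1 at 22: fill all 2 → 4 left.
North Farm tier1 at 14: only 4 left, fill 4.
Total = 24×9 + 23×9 + 22×2 + 14×4 = 523.

523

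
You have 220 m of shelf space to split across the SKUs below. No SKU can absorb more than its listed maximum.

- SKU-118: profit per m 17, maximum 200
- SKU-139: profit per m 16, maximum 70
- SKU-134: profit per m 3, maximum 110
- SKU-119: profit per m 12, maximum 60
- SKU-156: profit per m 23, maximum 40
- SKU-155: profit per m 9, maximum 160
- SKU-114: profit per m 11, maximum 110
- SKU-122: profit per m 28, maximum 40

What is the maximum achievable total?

Order the SKUs by profit per m: SKU-122 28 > SKU-156 23 > SKU-118 17 > SKU-139 16 > SKU-119 12 > SKU-114 11 > SKU-155 9 > SKU-134 3.
SKU-122: +40 to 40 (cap) ; 180 left.
SKU-156 takes 40 to reach its cap of 40 ; 140 left.
Only 140 left; SKU-118 takes them to reach 140.
Total = 17×140 + 23×40 + 28×40 = 4420.

4420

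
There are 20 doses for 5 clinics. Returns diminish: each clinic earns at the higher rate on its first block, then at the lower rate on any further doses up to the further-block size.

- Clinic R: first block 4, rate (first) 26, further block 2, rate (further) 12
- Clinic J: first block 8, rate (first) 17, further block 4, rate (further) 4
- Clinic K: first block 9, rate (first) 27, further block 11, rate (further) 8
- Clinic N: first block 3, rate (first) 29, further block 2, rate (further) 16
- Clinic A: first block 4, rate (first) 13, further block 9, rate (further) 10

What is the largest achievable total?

502

Treat each block as its own option and order by rate: Clinic N/first 29 > Clinic K/first 27 > Clinic R/first 26 > Clinic J/first 17 > Clinic N/second 16 > Clinic A/first 13 > Clinic R/second 12 > Clinic A/second 10 > Clinic K/second 8 > Clinic J/second 4.
Clinic N first at 29: fill all 3 — 17 left.
Clinic K first at 27: fill all 9 — 8 left.
Fill Clinic R first block (4 at 26) — 4 left.
Clinic J/first: +4 of 8 at 17; pool empty.
Total = 29×3 + 27×9 + 26×4 + 17×4 = 502.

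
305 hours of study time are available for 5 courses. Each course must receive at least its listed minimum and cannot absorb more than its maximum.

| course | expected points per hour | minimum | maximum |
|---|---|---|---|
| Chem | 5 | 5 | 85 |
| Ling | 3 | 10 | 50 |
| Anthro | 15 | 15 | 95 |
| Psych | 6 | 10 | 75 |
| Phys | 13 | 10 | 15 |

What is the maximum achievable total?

Meeting every minimum uses 5+10+15+10+10 = 50 hours, leaving 255.
Order the courses by expected points per hour: Anthro 15 > Phys 13 > Psych 6 > Chem 5 > Ling 3.
Anthro takes 80 more to reach its cap of 95 → 175 left.
Phys takes 5 more to reach its cap of 15 → 170 left.
Psych: +65 to 75 (cap) → 105 left.
Chem takes 80 more to reach its cap of 85 → 25 left.
Only 25 left; Ling takes them to reach 35.
Total = 5×85 + 3×35 + 15×95 + 6×75 + 13×15 = 2600.

2600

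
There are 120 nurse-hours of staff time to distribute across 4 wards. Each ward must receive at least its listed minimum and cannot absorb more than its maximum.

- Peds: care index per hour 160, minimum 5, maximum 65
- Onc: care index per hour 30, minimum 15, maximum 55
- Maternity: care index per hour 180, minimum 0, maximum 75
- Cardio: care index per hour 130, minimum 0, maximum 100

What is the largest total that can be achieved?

Meeting every minimum uses 5+15+0+0 = 20 nurse-hours, leaving 100.
Order the wards by care index per hour: Maternity 180 > Peds 160 > Cardio 130 > Onc 30.
Give Maternity 75 more to hit its cap of 75 — 25 left.
Peds: +25 (room for 60) → 30. Pool exhausted.
Total = 160×30 + 30×15 + 180×75 = 18750.

18750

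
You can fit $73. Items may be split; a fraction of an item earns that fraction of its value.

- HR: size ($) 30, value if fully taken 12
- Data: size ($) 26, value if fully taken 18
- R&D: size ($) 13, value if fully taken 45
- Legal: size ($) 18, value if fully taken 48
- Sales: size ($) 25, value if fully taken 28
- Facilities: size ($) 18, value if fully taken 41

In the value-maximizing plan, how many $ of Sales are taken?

Best value per unit of size first: R&D 45/13≈3.46, Legal 48/18≈2.67, Facilities 41/18≈2.28, Sales 28/25≈1.12, Data 18/26≈0.692, HR 12/30≈0.4.
All 13 $ of R&D fit (value 45) — 60 remain.
All 18 $ of Legal fit (value 48) — 42 remain.
All 18 $ of Facilities fit (value 41) — 24 remain.
24 $ left: a 24/25 share of Sales gives 28×24/25 = 26.88.

24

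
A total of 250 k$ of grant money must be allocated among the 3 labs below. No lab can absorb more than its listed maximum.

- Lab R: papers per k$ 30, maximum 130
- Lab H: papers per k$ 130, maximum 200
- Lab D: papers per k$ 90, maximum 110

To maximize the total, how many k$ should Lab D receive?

50

Rank by papers per k$: Lab H 130 > Lab D 90 > Lab R 30.
Lab H: +200 to 200 (cap) ; 50 left.
Lab D has room for 110 but only 50 remain, so it gets 50.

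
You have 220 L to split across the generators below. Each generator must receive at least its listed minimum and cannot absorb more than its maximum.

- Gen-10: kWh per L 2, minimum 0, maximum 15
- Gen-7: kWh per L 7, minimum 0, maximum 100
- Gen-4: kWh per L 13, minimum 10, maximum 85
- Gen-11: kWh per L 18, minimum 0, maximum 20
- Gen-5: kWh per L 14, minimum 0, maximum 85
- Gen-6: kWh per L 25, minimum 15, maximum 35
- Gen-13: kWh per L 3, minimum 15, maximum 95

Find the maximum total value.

Meeting every minimum uses 0+0+10+0+0+15+15 = 40 L, leaving 180.
Rank by kWh per L: Gen-6 25 > Gen-11 18 > Gen-5 14 > Gen-4 13 > Gen-7 7 > Gen-13 3 > Gen-10 2.
Give Gen-6 20 more to hit its cap of 35 — 160 left.
Gen-11 takes 20 more to reach its cap of 20 — 140 left.
Gen-5 takes 85 more to reach its cap of 85 — 55 left.
Gen-4 has room for 75 more but only 55 remain, so it gets 65.
Total = 13×65 + 18×20 + 14×85 + 25×35 + 3×15 = 3315.

3315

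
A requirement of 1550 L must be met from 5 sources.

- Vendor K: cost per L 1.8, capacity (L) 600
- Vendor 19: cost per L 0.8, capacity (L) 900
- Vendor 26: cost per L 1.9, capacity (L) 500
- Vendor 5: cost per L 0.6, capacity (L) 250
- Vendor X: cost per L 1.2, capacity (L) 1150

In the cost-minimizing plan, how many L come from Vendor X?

Fill from the cheapest source first.
Take 250 from Vendor 5 at 0.6 — need 1300 more.
Vendor 19 (0.8): use full 900 — 400 L to go.
Vendor X at 1.2: take 400 of its 1150 — requirement met.
Vendor K, Vendor 26: unused.

400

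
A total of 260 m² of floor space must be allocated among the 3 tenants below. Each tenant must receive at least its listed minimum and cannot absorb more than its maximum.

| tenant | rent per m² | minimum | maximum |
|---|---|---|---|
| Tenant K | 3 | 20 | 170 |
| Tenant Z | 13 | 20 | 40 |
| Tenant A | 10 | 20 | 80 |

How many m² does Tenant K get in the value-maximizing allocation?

140

Meeting every minimum uses 20+20+20 = 60 m², leaving 200.
Order the tenants by rent per m²: Tenant Z 13 > Tenant A 10 > Tenant K 3.
Tenant Z takes 20 more to reach its cap of 40 — 180 left.
Tenant A: +60 to 80 (cap) — 120 left.
Only 120 left; Tenant K takes them to reach 140.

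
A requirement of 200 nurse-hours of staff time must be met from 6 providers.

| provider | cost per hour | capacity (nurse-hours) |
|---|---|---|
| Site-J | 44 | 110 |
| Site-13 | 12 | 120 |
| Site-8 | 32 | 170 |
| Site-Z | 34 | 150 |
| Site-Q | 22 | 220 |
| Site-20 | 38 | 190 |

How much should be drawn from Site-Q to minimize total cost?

80

Fill from the cheapest provider first.
Take 120 from Site-13 at 12 ; need 80 more.
Site-Q at 22: take 80 of its 220 ; requirement met.
Site-8, Site-Z, Site-20, Site-J: unused.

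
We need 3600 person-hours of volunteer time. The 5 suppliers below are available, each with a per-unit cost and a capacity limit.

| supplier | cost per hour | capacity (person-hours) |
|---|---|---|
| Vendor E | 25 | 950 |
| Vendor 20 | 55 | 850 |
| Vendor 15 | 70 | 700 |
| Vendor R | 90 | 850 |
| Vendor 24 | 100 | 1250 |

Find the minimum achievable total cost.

Use suppliers in increasing cost order.
Vendor E at 25: take all 950 person-hours — 2650 still needed.
Vendor 20 (55): use full 850 — 1800 person-hours to go.
Vendor 15 at 70: take all 700 person-hours — 1100 still needed.
Take 850 from Vendor R at 90 — need 250 more.
Vendor 24 at 100: take 250 of its 1250 — requirement met.
Cost = 950×25 + 850×55 + 700×70 + 850×90 + 250×100 = 221000.

221000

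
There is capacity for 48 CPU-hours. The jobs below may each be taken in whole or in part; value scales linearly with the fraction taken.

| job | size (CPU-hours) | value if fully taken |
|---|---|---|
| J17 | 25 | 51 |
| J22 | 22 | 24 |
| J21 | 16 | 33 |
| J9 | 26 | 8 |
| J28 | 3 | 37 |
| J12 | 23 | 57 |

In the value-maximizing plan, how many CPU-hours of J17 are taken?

6

Best value per unit of size first: J28 37/3≈12.3, J12 57/23≈2.48, J21 33/16≈2.06, J17 51/25≈2.04, J22 24/22≈1.09, J9 8/26≈0.308.
Take all of J28 (3 CPU-hours, value 37) ; 45 CPU-hours left.
Take all of J12 (23 CPU-hours, value 57) ; 22 CPU-hours left.
J21: take in full, 16 CPU-hours for value 33 ; 6 left.
6 CPU-hours left: a 6/25 share of J17 gives 51×6/25 = 12.24.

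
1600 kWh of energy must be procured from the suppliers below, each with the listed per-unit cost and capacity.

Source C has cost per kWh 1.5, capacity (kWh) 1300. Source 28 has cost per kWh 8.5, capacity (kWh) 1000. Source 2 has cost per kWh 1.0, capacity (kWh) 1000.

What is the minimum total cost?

1900

Cheapest first:
Source 2 (1.0): use full 1000 — 600 kWh to go.
Source C (1.5): take the remaining 600 — done.
Source 28: unused.
Cost = 1000×1.0 + 600×1.5 = 1900.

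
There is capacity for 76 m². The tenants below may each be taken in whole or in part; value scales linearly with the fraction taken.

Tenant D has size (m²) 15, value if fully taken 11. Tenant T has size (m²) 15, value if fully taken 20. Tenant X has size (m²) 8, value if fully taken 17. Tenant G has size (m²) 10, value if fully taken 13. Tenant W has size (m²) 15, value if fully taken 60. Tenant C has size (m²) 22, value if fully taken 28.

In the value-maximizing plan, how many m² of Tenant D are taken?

Best value per unit of size first: Tenant W 60/15≈4, Tenant X 17/8≈2.12, Tenant T 20/15≈1.33, Tenant G 13/10≈1.3, Tenant C 28/22≈1.27, Tenant D 11/15≈0.733.
All 15 m² of Tenant W fit (value 60) — 61 remain.
All 8 m² of Tenant X fit (value 17) — 53 remain.
Tenant T: take in full, 15 m² for value 20 — 38 left.
Tenant G: take in full, 10 m² for value 13 — 28 left.
All 22 m² of Tenant C fit (value 28) — 6 remain.
Fill the last 6 m² with part of Tenant D: 6/15 of it earns 4.4.

6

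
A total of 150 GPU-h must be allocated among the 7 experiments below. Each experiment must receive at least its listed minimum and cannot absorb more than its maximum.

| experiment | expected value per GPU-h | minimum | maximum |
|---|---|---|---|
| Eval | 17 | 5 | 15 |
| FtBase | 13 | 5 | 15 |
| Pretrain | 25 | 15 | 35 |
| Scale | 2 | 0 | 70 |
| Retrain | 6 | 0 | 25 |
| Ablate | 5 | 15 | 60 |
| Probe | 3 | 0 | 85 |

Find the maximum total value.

Meeting every minimum uses 5+5+15+0+0+15+0 = 40 GPU-h, leaving 110.
Order the experiments by expected value per GPU-h: Pretrain 25 > Eval 17 > FtBase 13 > Retrain 6 > Ablate 5 > Probe 3 > Scale 2.
Pretrain: +20 to 35 (cap) → 90 left.
Give Eval 10 more to hit its cap of 15 → 80 left.
Give FtBase 10 more to hit its cap of 15 → 70 left.
Give Retrain 25 more to hit its cap of 25 → 45 left.
Ablate takes 45 more to reach its cap of 60 → 0 left.
Total = 17×15 + 13×15 + 25×35 + 6×25 + 5×60 = 1775.

1775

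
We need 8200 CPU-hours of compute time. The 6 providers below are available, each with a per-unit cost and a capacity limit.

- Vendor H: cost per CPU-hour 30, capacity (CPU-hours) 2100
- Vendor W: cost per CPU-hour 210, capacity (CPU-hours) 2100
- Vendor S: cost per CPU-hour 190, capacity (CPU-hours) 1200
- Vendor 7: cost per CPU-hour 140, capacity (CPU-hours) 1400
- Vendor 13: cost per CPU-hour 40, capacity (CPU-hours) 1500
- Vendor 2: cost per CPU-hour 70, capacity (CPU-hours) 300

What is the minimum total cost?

Fill from the cheapest provider first.
Vendor H at 30: take all 2100 CPU-hours ; 6100 still needed.
Vendor 13 at 40: take all 1500 CPU-hours ; 4600 still needed.
Vendor 2 at 70: take all 300 CPU-hours ; 4300 still needed.
Vendor 7 (140): use full 1400 ; 2900 CPU-hours to go.
Vendor S at 190: take all 1200 CPU-hours ; 1700 still needed.
Take 1700 from Vendor W at 210 to finish.
Cost = 2100×30 + 1500×40 + 300×70 + 1400×140 + 1200×190 + 1700×210 = 925000.

925000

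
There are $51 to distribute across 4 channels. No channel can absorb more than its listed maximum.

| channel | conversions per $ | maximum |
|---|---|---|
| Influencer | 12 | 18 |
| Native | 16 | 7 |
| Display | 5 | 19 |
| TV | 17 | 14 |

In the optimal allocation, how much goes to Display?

12

Highest conversions per $ first: TV 17 > Native 16 > Influencer 12 > Display 5.
TV takes 14 to reach its cap of 14 ; 37 left.
Give Native 7 to hit its cap of 7 ; 30 left.
Influencer takes 18 to reach its cap of 18 ; 12 left.
Display has room for 19 but only 12 remain, so it gets 12.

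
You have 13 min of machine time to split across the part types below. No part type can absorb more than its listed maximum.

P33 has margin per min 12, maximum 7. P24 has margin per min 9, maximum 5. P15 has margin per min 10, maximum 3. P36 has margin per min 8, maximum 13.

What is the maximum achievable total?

141

Highest margin per min first: P33 12 > P15 10 > P24 9 > P36 8.
Give P33 7 to hit its cap of 7 ; 6 left.
P15 takes 3 to reach its cap of 3 ; 3 left.
P24: +3 (room for 5) → 3. Pool exhausted.
Total = 12×7 + 9×3 + 10×3 = 141.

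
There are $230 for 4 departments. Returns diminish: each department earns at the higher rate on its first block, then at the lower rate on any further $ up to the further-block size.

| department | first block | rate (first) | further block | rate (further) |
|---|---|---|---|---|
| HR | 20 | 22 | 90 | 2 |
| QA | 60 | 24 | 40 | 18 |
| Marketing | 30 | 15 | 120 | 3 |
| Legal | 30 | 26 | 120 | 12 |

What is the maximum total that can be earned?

4430

Treat each block as its own option and order by rate: Legal/first 26 > QA/first 24 > HR/first 22 > QA/second 18 > Marketing/first 15 > Legal/second 12 > Marketing/second 3 > HR/second 2.
Legal first at 26: fill all 30 — 200 left.
Fill QA first block (60 at 24) — 140 left.
Fill HR first block (20 at 22) — 120 left.
QA second at 18: fill all 40 — 80 left.
Marketing/first (15): +30 — 50 left.
Legal/second: +50 of 120 at 12; pool empty.
Total = 26×30 + 24×60 + 22×20 + 18×40 + 15×30 + 12×50 = 4430.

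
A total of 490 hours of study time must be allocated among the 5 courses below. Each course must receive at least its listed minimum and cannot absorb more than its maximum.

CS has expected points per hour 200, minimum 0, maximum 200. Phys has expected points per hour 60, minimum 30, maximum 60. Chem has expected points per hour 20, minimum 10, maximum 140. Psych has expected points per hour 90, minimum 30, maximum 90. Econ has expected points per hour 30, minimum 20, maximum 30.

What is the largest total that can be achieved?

Meeting every minimum uses 0+30+10+30+20 = 90 hours, leaving 400.
Highest expected points per hour first: CS 200 > Psych 90 > Phys 60 > Econ 30 > Chem 20.
Give CS 200 more to hit its cap of 200 — 200 left.
Psych: +60 to 90 (cap) — 140 left.
Phys: +30 to 60 (cap) — 110 left.
Econ: +10 to 30 (cap) — 100 left.
Chem has room for 130 more but only 100 remain, so it gets 110.
Total = 200×200 + 60×60 + 20×110 + 90×90 + 30×30 = 54800.

54800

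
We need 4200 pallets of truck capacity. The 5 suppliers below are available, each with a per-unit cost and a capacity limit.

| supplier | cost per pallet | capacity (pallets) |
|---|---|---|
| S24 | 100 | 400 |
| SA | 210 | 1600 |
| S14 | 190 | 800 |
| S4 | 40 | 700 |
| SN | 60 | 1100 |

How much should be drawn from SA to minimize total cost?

1200

Use suppliers in increasing cost order.
Take 700 from S4 at 40 ; need 3500 more.
SN at 60: take all 1100 pallets ; 2400 still needed.
S24 at 100: take all 400 pallets ; 2000 still needed.
S14 (190): use full 800 ; 1200 pallets to go.
SA (210): take the remaining 1200 ; done.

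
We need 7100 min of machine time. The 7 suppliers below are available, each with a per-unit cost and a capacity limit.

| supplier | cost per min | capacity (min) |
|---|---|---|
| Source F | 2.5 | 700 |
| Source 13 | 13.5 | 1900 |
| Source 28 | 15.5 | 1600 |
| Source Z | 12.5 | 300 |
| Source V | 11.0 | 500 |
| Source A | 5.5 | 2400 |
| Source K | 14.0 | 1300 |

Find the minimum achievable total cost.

68050

Use suppliers in increasing cost order.
Source F at 2.5: take all 700 min — 6400 still needed.
Take 2400 from Source A at 5.5 — need 4000 more.
Source V (11.0): use full 500 — 3500 min to go.
Take 300 from Source Z at 12.5 — need 3200 more.
Take 1900 from Source 13 at 13.5 — need 1300 more.
Take 1300 from Source K at 14.0 — need 0 more.
Source 28: unused.
Cost = 700×2.5 + 2400×5.5 + 500×11.0 + 300×12.5 + 1900×13.5 + 1300×14.0 = 68050.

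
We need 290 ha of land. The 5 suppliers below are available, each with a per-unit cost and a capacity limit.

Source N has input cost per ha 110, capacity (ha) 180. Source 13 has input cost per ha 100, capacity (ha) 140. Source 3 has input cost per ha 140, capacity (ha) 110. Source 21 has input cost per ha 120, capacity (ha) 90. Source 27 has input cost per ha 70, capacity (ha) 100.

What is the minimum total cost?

Cheapest first:
Source 27 (70): use full 100 → 190 ha to go.
Take 140 from Source 13 at 100 → need 50 more.
Source N (110): take the remaining 50 → done.
Source 21, Source 3: unused.
Cost = 100×70 + 140×100 + 50×110 = 26500.

26500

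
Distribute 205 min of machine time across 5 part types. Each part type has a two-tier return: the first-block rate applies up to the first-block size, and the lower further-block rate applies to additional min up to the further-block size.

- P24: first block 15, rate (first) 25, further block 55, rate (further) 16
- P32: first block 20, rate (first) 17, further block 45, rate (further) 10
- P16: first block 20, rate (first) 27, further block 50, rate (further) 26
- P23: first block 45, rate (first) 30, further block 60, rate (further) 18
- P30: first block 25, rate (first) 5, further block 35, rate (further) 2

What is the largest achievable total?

Treat each block as its own option and order by rate: P23/tier1 30 > P16/tier1 27 > P16/tier2 26 > P24/tier1 25 > P23/tier2 18 > P32/tier1 17 > P24/tier2 16 > P32/tier2 10 > P30/tier1 5 > P30/tier2 2.
P23/tier1 (30): +45 — 160 left.
Fill P16 tier1 block (20 at 27) — 140 left.
P16/tier2 (26): +50 — 90 left.
Fill P24 tier1 block (15 at 25) — 75 left.
Fill P23 tier2 block (60 at 18) — 15 left.
P32 tier1 at 17: only 15 left, fill 15.
Total = 30×45 + 27×20 + 26×50 + 25×15 + 18×60 + 17×15 = 4900.

4900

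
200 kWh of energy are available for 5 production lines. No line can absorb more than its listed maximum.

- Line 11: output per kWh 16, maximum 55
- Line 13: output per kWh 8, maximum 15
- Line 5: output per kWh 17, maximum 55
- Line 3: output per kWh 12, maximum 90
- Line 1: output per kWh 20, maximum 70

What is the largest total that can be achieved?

3455

Highest output per kWh first: Line 1 20 > Line 5 17 > Line 11 16 > Line 3 12 > Line 13 8.
Give Line 1 70 to hit its cap of 70 ; 130 left.
Line 5 takes 55 to reach its cap of 55 ; 75 left.
Line 11 takes 55 to reach its cap of 55 ; 20 left.
Line 3: +20 (room for 90) → 20. Pool exhausted.
Total = 16×55 + 17×55 + 12×20 + 20×70 = 3455.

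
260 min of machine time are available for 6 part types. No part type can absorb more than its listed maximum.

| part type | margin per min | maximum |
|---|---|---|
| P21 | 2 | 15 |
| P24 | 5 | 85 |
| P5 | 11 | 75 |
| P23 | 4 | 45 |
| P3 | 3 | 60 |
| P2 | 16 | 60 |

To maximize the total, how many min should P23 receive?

Order the part types by margin per min: P2 16 > P5 11 > P24 5 > P23 4 > P3 3 > P21 2.
P2 takes 60 to reach its cap of 60 ; 200 left.
P5: +75 to 75 (cap) ; 125 left.
P24 takes 85 to reach its cap of 85 ; 40 left.
P23 has room for 45 but only 40 remain, so it gets 40.

40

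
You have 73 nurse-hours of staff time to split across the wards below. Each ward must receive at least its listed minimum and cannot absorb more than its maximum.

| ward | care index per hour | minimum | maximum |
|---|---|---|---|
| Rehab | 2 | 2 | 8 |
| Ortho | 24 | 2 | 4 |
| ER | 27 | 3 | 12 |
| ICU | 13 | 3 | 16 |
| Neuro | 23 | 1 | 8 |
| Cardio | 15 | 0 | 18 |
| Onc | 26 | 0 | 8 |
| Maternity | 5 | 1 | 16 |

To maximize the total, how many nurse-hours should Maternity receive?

Meeting every minimum uses 2+2+3+3+1+0+0+1 = 12 nurse-hours, leaving 61.
Rank by care index per hour: ER 27 > Onc 26 > Ortho 24 > Neuro 23 > Cardio 15 > ICU 13 > Maternity 5 > Rehab 2.
ER: +9 to 12 (cap) — 52 left.
Onc takes 8 more to reach its cap of 8 — 44 left.
Give Ortho 2 more to hit its cap of 4 — 42 left.
Neuro: +7 to 8 (cap) — 35 left.
Give Cardio 18 more to hit its cap of 18 — 17 left.
ICU takes 13 more to reach its cap of 16 — 4 left.
Maternity: +4 (room for 15) → 5. Pool exhausted.

5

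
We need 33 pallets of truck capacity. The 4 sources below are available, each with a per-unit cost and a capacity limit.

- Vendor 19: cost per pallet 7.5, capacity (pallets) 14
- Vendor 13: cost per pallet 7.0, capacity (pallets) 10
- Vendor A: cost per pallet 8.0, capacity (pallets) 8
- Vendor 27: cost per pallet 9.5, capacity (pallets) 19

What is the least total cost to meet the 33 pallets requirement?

Fill from the cheapest source first.
Take 10 from Vendor 13 at 7.0 — need 23 more.
Vendor 19 (7.5): use full 14 — 9 pallets to go.
Take 8 from Vendor A at 8.0 — need 1 more.
Vendor 27 (9.5): take the remaining 1 — done.
Cost = 10×7.0 + 14×7.5 + 8×8.0 + 1×9.5 = 248.5.

248.5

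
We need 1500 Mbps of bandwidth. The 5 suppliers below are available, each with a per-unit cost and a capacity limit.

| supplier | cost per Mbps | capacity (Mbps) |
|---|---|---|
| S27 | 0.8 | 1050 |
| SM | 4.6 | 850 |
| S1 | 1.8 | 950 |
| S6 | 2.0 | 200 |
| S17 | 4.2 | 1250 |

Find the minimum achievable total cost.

1650

Fill from the cheapest supplier first.
S27 (0.8): use full 1050 → 450 Mbps to go.
Take 450 from S1 at 1.8 to finish.
S6, S17, SM: unused.
Cost = 1050×0.8 + 450×1.8 = 1650.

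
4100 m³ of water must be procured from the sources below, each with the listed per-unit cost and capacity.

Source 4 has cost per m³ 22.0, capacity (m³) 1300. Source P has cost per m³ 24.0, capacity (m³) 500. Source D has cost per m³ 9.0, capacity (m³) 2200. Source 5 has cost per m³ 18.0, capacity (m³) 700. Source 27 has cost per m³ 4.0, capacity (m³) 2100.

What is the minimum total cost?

26400

Cheapest first:
Take 2100 from Source 27 at 4.0 — need 2000 more.
Take 2000 from Source D at 9.0 to finish.
Source 5, Source 4, Source P: unused.
Cost = 2100×4.0 + 2000×9.0 = 26400.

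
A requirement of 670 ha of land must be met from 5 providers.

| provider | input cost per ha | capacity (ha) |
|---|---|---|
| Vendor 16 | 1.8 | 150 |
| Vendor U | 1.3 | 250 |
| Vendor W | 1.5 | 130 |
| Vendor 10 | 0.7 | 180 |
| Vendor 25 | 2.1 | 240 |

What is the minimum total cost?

Fill from the cheapest provider first.
Take 180 from Vendor 10 at 0.7 — need 490 more.
Vendor U at 1.3: take all 250 ha — 240 still needed.
Vendor W at 1.5: take all 130 ha — 110 still needed.
Vendor 16 at 1.8: take 110 of its 150 — requirement met.
Vendor 25: unused.
Cost = 180×0.7 + 250×1.3 + 130×1.5 + 110×1.8 = 844.

844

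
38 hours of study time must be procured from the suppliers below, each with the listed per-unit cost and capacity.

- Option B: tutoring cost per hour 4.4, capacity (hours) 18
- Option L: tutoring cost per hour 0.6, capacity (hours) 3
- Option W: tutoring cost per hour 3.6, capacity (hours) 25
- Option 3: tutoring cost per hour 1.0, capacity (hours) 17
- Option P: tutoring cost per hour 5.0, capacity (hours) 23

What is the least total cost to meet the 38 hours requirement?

83.6

Use suppliers in increasing cost order.
Take 3 from Option L at 0.6 ; need 35 more.
Take 17 from Option 3 at 1.0 ; need 18 more.
Take 18 from Option W at 3.6 to finish.
Option B, Option P: unused.
Cost = 3×0.6 + 17×1.0 + 18×3.6 = 83.6.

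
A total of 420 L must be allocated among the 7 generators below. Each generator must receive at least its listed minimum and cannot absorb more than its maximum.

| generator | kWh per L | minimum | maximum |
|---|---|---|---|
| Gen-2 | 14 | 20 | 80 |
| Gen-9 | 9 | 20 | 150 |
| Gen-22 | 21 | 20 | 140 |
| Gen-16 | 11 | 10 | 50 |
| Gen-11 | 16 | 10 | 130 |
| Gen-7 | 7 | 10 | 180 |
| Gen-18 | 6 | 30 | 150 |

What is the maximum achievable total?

6680

Meeting every minimum uses 20+20+20+10+10+10+30 = 120 L, leaving 300.
Order the generators by kWh per L: Gen-22 21 > Gen-11 16 > Gen-2 14 > Gen-16 11 > Gen-9 9 > Gen-7 7 > Gen-18 6.
Gen-22: +120 to 140 (cap) → 180 left.
Give Gen-11 120 more to hit its cap of 130 → 60 left.
Give Gen-2 60 more to hit its cap of 80 → 0 left.
Total = 14×80 + 9×20 + 21×140 + 11×10 + 16×130 + 7×10 + 6×30 = 6680.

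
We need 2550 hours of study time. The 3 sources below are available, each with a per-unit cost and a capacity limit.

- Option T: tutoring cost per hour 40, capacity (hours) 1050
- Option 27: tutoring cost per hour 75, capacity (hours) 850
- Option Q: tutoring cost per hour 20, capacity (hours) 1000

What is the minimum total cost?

99500

Fill from the cheapest source first.
Take 1000 from Option Q at 20 ; need 1550 more.
Option T at 40: take all 1050 hours ; 500 still needed.
Option 27 at 75: take 500 of its 850 ; requirement met.
Cost = 1000×20 + 1050×40 + 500×75 = 99500.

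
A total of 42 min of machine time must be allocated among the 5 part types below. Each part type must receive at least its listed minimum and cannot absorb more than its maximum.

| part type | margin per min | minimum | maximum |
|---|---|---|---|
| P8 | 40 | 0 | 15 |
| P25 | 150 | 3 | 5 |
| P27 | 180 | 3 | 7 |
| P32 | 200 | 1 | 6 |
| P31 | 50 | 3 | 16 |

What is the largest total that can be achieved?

4330

Meeting every minimum uses 0+3+3+1+3 = 10 min, leaving 32.
Highest margin per min first: P32 200 > P27 180 > P25 150 > P31 50 > P8 40.
Give P32 5 more to hit its cap of 6 → 27 left.
P27 takes 4 more to reach its cap of 7 → 23 left.
Give P25 2 more to hit its cap of 5 → 21 left.
Give P31 13 more to hit its cap of 16 → 8 left.
Only 8 left; P8 takes them to reach 8.
Total = 40×8 + 150×5 + 180×7 + 200×6 + 50×16 = 4330.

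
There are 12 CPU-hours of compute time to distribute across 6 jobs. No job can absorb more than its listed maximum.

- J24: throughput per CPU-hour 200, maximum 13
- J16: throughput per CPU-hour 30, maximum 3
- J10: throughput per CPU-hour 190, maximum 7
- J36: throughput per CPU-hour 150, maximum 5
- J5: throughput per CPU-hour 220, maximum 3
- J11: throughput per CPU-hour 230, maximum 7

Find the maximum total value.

2670

Highest throughput per CPU-hour first: J11 230 > J5 220 > J24 200 > J10 190 > J36 150 > J16 30.
J11: +7 to 7 (cap) — 5 left.
J5 takes 3 to reach its cap of 3 — 2 left.
J24 has room for 13 but only 2 remain, so it gets 2.
Total = 200×2 + 220×3 + 230×7 = 2670.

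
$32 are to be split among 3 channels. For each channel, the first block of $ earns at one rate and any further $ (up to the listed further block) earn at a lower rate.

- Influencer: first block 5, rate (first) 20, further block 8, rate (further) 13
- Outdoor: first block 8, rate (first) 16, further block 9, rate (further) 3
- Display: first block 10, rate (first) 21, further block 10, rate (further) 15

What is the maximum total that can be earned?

573

Treat each block as its own option and order by rate: Display/first 21 > Influencer/first 20 > Outdoor/first 16 > Display/second 15 > Influencer/second 13 > Outdoor/second 3.
Display first at 21: fill all 10 → 22 left.
Influencer/first (20): +5 → 17 left.
Fill Outdoor first block (8 at 16) → 9 left.
9 remain; put them into Display second at 15.
Total = 21×10 + 20×5 + 16×8 + 15×9 = 573.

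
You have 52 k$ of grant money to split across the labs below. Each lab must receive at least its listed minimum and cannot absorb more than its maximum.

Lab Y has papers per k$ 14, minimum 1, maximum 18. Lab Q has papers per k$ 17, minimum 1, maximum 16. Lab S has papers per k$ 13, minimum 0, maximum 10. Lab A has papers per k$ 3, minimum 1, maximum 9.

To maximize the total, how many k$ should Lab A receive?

Meeting every minimum uses 1+1+0+1 = 3 k$, leaving 49.
Rank by papers per k$: Lab Q 17 > Lab Y 14 > Lab S 13 > Lab A 3.
Lab Q: +15 to 16 (cap) ; 34 left.
Lab Y takes 17 more to reach its cap of 18 ; 17 left.
Give Lab S 10 more to hit its cap of 10 ; 7 left.
Only 7 left; Lab A takes them to reach 8.

8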